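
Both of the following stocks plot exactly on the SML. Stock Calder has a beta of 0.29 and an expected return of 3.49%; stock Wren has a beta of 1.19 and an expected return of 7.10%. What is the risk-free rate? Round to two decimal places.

Both satisfy E(R) = R_f + β·MRP, so the slope of the SML is
MRP = (7.10% − 3.49%) / (1.19 − 0.29) = 3.61% / 0.90 = 4.0111%
R_f = E(R_Calder) − β_Calder·MRP = 3.49% − 0.29 × 4.0111% = 2.3268%

2.33%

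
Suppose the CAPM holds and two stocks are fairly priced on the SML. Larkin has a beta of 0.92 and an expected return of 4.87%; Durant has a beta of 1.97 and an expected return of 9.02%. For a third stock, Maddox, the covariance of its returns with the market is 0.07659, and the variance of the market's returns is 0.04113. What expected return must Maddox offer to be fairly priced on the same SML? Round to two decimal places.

8.59%

MRP = (9.02% − 4.87%) / (1.97 − 0.92) = 3.9524%
R_f = 4.87% − 0.92 × 3.9524% = 1.2338%
β_Maddox = Cov / Var(R_m) = 0.07659 / 0.04113 = 1.8621
E(R_Maddox) = R_f + β × MRP = 1.2338% + 1.8621 × 3.9524% = 8.59%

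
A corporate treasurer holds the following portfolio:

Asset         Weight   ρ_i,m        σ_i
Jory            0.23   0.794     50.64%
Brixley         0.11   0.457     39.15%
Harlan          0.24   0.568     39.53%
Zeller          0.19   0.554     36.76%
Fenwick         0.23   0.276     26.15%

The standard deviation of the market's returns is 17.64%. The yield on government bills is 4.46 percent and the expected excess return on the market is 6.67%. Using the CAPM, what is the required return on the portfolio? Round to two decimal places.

12.83%

β_Jory = 0.794 × 50.64% / 17.64% = 2.2794
β_Brixley = 0.457 × 39.15% / 17.64% = 1.0143
β_Harlan = 0.568 × 39.53% / 17.64% = 1.2728
β_Zeller = 0.554 × 36.76% / 17.64% = 1.1545
β_Fenwick = 0.276 × 26.15% / 17.64% = 0.4091
β_P = Σ w_i β_i = 0.23×2.2794 + 0.11×1.0143 + 0.24×1.2728 + 0.19×1.1545 + 0.23×0.4091 = 1.2548
E(R_P) = R_f + β_P × MRP = 4.46% + 1.2548 × 6.67% = 12.83%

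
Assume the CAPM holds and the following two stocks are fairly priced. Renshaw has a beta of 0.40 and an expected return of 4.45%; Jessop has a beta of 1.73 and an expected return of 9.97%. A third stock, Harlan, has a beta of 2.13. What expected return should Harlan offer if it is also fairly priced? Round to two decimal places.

MRP (SML slope) = (9.97% − 4.45%) / (1.73 − 0.40) = 5.52% / 1.33 = 4.1504%
R_f (intercept) = 4.45% − 0.40 × 4.1504% = 2.7898%
E(R_Harlan) = R_f + β × MRP = 2.7898% + 2.13 × 4.1504% = 11.63%

11.63%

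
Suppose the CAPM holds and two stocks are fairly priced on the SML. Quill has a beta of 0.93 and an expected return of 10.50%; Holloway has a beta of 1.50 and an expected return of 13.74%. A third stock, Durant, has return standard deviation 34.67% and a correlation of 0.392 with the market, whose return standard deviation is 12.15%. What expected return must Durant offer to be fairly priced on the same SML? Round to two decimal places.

11.57%

MRP = (13.74% − 10.50%) / (1.50 − 0.93) = 5.6842%
R_f = 10.50% − 0.93 × 5.6842% = 5.2137%
β_Durant = ρ·σ_i/σ_m = 0.392 × 34.67 / 12.15 = 1.1186
E(R_Durant) = R_f + β × MRP = 5.2137% + 1.1186 × 5.6842% = 11.57%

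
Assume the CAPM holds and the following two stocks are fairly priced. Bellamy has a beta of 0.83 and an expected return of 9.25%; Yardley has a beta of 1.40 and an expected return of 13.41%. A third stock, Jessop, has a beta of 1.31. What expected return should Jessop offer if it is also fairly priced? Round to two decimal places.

12.75%

MRP (SML slope) = (13.41% − 9.25%) / (1.40 − 0.83) = 4.16% / 0.57 = 7.2982%
R_f (intercept) = 9.25% − 0.83 × 7.2982% = 3.1925%
E(R_Jessop) = R_f + β × MRP = 3.1925% + 1.31 × 7.2982% = 12.75%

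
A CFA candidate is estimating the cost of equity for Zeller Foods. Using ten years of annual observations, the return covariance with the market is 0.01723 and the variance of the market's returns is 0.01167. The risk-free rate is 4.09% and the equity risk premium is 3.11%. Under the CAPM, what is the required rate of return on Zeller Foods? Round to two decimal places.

β = Cov(R_i, R_m) / Var(R_m) = 0.01723 / 0.01167 = 1.4764
E(R) = R_f + β × MRP = 4.09% + 1.4764 × 3.11% = 8.68%

8.68%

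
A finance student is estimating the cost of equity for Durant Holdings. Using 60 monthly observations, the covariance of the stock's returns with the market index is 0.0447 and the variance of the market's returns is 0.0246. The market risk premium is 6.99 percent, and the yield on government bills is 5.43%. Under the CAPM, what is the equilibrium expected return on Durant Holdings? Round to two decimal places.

18.13%

β = Cov(R_i, R_m) / Var(R_m) = 0.0447 / 0.0246 = 1.8171
E(R) = R_f + β × MRP = 5.43% + 1.8171 × 6.99% = 18.13%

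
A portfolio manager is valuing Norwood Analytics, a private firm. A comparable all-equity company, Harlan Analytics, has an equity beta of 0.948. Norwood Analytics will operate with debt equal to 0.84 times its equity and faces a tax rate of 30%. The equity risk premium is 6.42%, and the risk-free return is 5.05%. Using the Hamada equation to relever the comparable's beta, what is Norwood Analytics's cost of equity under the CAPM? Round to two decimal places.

14.71%

β_L = β_U × [1 + (1 − t)(D/E)] = 0.948 × [1 + (1 − 0.30) × 0.84]
    = 0.948 × [1 + 0.70 × 0.84] = 0.948 × 1.5880 = 1.5054
E(R) = R_f + β_L × MRP = 5.05% + 1.5054 × 6.42% = 14.71%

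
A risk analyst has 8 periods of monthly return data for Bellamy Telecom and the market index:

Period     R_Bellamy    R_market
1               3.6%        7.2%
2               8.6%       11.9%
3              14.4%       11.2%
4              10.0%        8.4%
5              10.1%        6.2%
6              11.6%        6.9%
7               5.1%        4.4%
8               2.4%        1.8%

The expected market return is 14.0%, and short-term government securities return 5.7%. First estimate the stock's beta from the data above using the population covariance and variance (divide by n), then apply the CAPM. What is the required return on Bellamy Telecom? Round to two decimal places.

Mean R_i = (3.6 + 8.6 + 14.4 + 10.0 + 10.1 + 11.6 + 5.1 + 2.4) / 8 = 8.2250%
Mean R_m = (7.2 + 11.9 + 11.2 + 8.4 + 6.2 + 6.9 + 4.4 + 1.8) / 8 = 7.2500%
Σ(R_i − R̄_i)(R_m − R̄_m) = 65.9100  ⇒  Cov = 65.9100 / 8 = 8.2388
Σ(R_m − R̄_m)² = 77.6000  ⇒  Var(R_m) = 77.6000 / 8 = 9.7000
β = Cov / Var(R_m) = 8.2388 / 9.7000 = 0.8494
MRP = 14.0% − 5.7% = 8.30%
E(R) = R_f + β × MRP = 5.7% + 0.8494 × 8.3% = 12.75%

12.75%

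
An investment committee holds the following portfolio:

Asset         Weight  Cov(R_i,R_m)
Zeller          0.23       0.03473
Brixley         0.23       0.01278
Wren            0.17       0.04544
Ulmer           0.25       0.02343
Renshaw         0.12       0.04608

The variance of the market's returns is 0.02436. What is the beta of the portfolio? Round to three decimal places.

β_Zeller = 0.03473 / 0.02436 = 1.4257
β_Brixley = 0.01278 / 0.02436 = 0.5246
β_Wren = 0.04544 / 0.02436 = 1.8654
β_Ulmer = 0.02343 / 0.02436 = 0.9618
β_Renshaw = 0.04608 / 0.02436 = 1.8916
β_P = Σ w_i β_i = 0.23×1.4257 + 0.23×0.5246 + 0.17×1.8654 + 0.25×0.9618 + 0.12×1.8916 = 1.2331

1.233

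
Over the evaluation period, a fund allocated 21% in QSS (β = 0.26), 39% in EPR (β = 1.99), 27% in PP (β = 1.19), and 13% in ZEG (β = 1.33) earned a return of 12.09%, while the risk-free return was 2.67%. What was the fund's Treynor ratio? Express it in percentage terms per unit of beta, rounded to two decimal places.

7.11%

β_P = 0.21×0.26 + 0.39×1.99 + 0.27×1.19 + 0.13×1.33 = 1.3249
Treynor = (R_P − R_f) / β_P = (12.09% − 2.67%) / 1.3249 = 9.42% / 1.3249 = 7.11%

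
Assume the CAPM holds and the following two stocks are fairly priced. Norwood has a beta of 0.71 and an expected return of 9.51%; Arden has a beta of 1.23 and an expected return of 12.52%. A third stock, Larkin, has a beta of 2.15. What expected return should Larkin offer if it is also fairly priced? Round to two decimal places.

17.85%

MRP (SML slope) = (12.52% − 9.51%) / (1.23 − 0.71) = 3.01% / 0.52 = 5.7885%
R_f (intercept) = 9.51% − 0.71 × 5.7885% = 5.4002%
E(R_Larkin) = R_f + β × MRP = 5.4002% + 2.15 × 5.7885% = 17.85%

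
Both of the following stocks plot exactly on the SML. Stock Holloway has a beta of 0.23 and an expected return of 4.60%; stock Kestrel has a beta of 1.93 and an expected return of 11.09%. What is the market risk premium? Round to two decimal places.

3.82%

Both satisfy E(R) = R_f + β·MRP, so the slope of the SML is
MRP = (11.09% − 4.60%) / (1.93 − 0.23) = 6.49% / 1.70 = 3.8176%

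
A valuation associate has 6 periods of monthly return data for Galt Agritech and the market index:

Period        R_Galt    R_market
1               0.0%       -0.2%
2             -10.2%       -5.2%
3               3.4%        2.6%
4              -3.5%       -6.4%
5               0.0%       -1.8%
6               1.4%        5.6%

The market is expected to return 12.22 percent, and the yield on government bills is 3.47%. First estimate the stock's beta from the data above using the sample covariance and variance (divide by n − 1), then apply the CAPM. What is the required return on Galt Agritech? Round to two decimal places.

Mean R_i = (0.0 − 10.2 + 3.4 − 3.5 + 0.0 + 1.4) / 6 = -1.4833%
Mean R_m = (-0.2 − 5.2 + 2.6 − 6.4 − 1.8 + 5.6) / 6 = -0.9000%
Σ(R_i − R̄_i)(R_m − R̄_m) = 84.1100  ⇒  Cov = 84.1100 / 5 = 16.8220
Σ(R_m − R̄_m)² = 104.5400  ⇒  Var(R_m) = 104.5400 / 5 = 20.9080
β = Cov / Var(R_m) = 16.8220 / 20.9080 = 0.8046
MRP = 12.22% − 3.47% = 8.75%
E(R) = R_f + β × MRP = 3.47% + 0.8046 × 8.75% = 10.51%

10.51%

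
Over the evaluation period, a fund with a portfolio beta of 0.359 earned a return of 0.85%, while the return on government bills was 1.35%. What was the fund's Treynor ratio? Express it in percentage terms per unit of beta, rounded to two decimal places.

-1.39%

Treynor = (R_P − R_f) / β_P = (0.85% − 1.35%) / 0.3590 = -0.50% / 0.3590 = -1.39%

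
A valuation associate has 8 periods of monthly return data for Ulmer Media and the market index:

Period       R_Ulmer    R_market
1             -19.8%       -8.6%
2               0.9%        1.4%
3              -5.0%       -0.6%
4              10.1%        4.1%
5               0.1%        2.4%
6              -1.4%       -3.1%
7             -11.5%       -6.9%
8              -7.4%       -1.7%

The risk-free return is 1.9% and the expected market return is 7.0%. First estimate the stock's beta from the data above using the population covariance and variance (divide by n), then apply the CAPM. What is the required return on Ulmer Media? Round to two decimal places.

11.42%

Mean R_i = (-19.8 + 0.9 − 5.0 + 10.1 + 0.1 − 1.4 − 11.5 − 7.4) / 8 = -4.2500%
Mean R_m = (-8.6 + 1.4 − 0.6 + 4.1 + 2.4 − 3.1 − 6.9 − 1.7) / 8 = -1.6250%
Σ(R_i − R̄_i)(R_m − R̄_m) = 257.2100  ⇒  Cov = 257.2100 / 8 = 32.1513
Σ(R_m − R̄_m)² = 137.8350  ⇒  Var(R_m) = 137.8350 / 8 = 17.2294
β = Cov / Var(R_m) = 32.1513 / 17.2294 = 1.8661
MRP = 7.0% − 1.9% = 5.10%
E(R) = R_f + β × MRP = 1.9% + 1.8661 × 5.1% = 11.42%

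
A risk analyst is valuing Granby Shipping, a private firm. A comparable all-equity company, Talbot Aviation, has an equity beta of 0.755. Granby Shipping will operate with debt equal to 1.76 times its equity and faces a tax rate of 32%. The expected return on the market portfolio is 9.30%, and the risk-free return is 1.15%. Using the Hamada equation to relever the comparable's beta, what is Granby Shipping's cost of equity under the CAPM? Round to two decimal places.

14.67%

β_L = β_U × [1 + (1 − t)(D/E)] = 0.755 × [1 + (1 − 0.32) × 1.76]
    = 0.755 × [1 + 0.68 × 1.76] = 0.755 × 2.1968 = 1.6586
MRP = 9.30% − 1.15% = 8.15%
E(R) = R_f + β_L × MRP = 1.15% + 1.6586 × 8.15% = 14.67%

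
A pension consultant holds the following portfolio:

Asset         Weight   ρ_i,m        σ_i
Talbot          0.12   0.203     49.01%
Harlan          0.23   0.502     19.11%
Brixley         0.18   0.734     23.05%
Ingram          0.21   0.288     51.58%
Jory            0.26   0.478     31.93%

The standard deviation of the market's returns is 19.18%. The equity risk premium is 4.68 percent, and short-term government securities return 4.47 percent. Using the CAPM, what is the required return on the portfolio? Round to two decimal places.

7.77%

β_Talbot = 0.203 × 49.01% / 19.18% = 0.5187
β_Harlan = 0.502 × 19.11% / 19.18% = 0.5002
β_Brixley = 0.734 × 23.05% / 19.18% = 0.8821
β_Ingram = 0.288 × 51.58% / 19.18% = 0.7745
β_Jory = 0.478 × 31.93% / 19.18% = 0.7958
β_P = Σ w_i β_i = 0.12×0.5187 + 0.23×0.5002 + 0.18×0.8821 + 0.21×0.7745 + 0.26×0.7958 = 0.7056
E(R_P) = R_f + β_P × MRP = 4.47% + 0.7056 × 4.68% = 7.77%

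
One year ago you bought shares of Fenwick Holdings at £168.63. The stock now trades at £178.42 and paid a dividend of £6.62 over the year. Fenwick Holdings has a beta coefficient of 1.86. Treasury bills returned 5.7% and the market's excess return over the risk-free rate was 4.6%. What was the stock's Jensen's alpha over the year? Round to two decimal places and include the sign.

Realised HPR = (P1 + D1 − P0) / P0 = (178.42 + 6.62 − 168.63) / 168.63 = 16.41 / 168.63 = 9.7314%
CAPM required = R_f + β·MRP = 5.7% + 1.86 × 4.6% = 14.2560%
α = realised − required = 9.7314% − 14.2560% = -4.52%

-4.52%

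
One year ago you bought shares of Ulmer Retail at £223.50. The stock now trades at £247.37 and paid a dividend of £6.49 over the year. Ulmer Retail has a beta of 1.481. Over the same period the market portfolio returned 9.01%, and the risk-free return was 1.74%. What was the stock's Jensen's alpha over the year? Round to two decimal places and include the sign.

+1.08%

Realised HPR = (P1 + D1 − P0) / P0 = (247.37 + 6.49 − 223.50) / 223.50 = 30.36 / 223.50 = 13.5839%
MRP = 9.01% − 1.74% = 7.27%
CAPM required = R_f + β·MRP = 1.74% + 1.481 × 7.27% = 12.50687%
α = realised − required = 13.5839% − 12.50687% = +1.08%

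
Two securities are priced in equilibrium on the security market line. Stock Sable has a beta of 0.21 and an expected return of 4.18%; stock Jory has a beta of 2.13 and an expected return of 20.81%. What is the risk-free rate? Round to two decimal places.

2.36%

Both satisfy E(R) = R_f + β·MRP, so the slope of the SML is
MRP = (20.81% − 4.18%) / (2.13 − 0.21) = 16.63% / 1.92 = 8.6615%
R_f = E(R_Sable) − β_Sable·MRP = 4.18% − 0.21 × 8.6615% = 2.3611%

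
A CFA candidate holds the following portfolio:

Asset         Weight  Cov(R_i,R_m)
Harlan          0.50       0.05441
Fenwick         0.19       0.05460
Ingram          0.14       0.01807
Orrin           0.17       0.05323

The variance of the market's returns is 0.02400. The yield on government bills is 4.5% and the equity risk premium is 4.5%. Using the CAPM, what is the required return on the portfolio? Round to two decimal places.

13.72%

β_Harlan = 0.05441 / 0.02400 = 2.2671
β_Fenwick = 0.05460 / 0.02400 = 2.2750
β_Ingram = 0.01807 / 0.02400 = 0.7529
β_Orrin = 0.05323 / 0.02400 = 2.2179
β_P = Σ w_i β_i = 0.50×2.2671 + 0.19×2.2750 + 0.14×0.7529 + 0.17×2.2179 = 2.0482
E(R_P) = R_f + β_P × MRP = 4.5% + 2.0482 × 4.5% = 13.72%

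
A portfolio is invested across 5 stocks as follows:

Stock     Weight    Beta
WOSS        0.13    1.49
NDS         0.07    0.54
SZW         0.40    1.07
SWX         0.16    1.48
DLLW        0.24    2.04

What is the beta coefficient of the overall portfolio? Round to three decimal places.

1.386

β_P = Σ w_i β_i = 0.13×1.49 + 0.07×0.54 + 0.40×1.07 + 0.16×1.48 + 0.24×2.04 = 1.3859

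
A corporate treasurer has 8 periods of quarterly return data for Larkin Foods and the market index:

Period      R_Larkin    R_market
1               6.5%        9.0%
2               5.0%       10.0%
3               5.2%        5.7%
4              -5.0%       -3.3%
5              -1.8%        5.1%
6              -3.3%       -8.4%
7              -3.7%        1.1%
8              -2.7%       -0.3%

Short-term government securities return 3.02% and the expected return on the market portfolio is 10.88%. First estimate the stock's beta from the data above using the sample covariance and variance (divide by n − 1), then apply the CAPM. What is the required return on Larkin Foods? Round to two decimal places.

Mean R_i = (6.5 + 5.0 + 5.2 − 5.0 − 1.8 − 3.3 − 3.7 − 2.7) / 8 = 0.0250%
Mean R_m = (9.0 + 10.0 + 5.7 − 3.3 + 5.1 − 8.4 + 1.1 − 0.3) / 8 = 2.3625%
Σ(R_i − R̄_i)(R_m − R̄_m) = 169.4475  ⇒  Cov = 169.4475 / 7 = 24.2068
Σ(R_m − R̄_m)² = 277.5988  ⇒  Var(R_m) = 277.5988 / 7 = 39.6570
β = Cov / Var(R_m) = 24.2068 / 39.6570 = 0.6104
MRP = 10.88% − 3.02% = 7.86%
E(R) = R_f + β × MRP = 3.02% + 0.6104 × 7.86% = 7.82%

7.82%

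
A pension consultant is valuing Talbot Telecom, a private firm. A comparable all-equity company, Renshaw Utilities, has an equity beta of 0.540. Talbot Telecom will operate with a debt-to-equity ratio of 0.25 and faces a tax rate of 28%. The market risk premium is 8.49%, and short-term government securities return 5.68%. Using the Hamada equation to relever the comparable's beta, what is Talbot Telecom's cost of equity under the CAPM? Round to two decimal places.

β_L = β_U × [1 + (1 − t)(D/E)] = 0.540 × [1 + (1 − 0.28) × 0.25]
    = 0.540 × [1 + 0.72 × 0.25] = 0.540 × 1.1800 = 0.6372
E(R) = R_f + β_L × MRP = 5.68% + 0.6372 × 8.49% = 11.09%

11.09%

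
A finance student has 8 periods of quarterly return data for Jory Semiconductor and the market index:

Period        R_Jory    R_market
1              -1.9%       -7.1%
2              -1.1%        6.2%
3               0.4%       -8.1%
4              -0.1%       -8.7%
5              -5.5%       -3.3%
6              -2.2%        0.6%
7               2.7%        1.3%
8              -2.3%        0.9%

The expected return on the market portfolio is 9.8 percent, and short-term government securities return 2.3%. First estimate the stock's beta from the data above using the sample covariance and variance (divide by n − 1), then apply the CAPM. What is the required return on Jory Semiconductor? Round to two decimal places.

Mean R_i = (-1.9 − 1.1 + 0.4 − 0.1 − 5.5 − 2.2 + 2.7 − 2.3) / 8 = -1.2500%
Mean R_m = (-7.1 + 6.2 − 8.1 − 8.7 − 3.3 + 0.6 + 1.3 + 0.9) / 8 = -2.2750%
Σ(R_i − R̄_i)(R_m − R̄_m) = -0.1800  ⇒  Cov = -0.1800 / 7 = -0.0257
Σ(R_m − R̄_m)² = 202.4950  ⇒  Var(R_m) = 202.4950 / 7 = 28.9279
β = Cov / Var(R_m) = -0.0257 / 28.9279 = -0.0009
MRP = 9.8% − 2.3% = 7.50%
E(R) = R_f + β × MRP = 2.3% + -0.0009 × 7.5% = 2.29%

2.29%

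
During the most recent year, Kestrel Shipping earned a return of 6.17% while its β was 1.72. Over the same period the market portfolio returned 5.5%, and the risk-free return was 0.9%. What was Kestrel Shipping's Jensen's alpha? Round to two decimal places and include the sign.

-2.64%

Market excess return = 5.5% − 0.9% = 4.60%
CAPM benchmark = R_f + β(R_m − R_f) = 0.9% + 1.72 × 4.6% = 8.8120%
α = actual − benchmark = 6.17% − 8.8120% = -2.64%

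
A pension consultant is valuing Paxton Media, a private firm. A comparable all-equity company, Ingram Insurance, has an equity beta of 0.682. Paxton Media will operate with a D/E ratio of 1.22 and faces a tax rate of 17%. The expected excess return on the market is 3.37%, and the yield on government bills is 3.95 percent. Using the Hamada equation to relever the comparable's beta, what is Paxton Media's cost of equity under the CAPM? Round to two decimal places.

β_L = β_U × [1 + (1 − t)(D/E)] = 0.682 × [1 + (1 − 0.17) × 1.22]
    = 0.682 × [1 + 0.83 × 1.22] = 0.682 × 2.0126 = 1.3726
E(R) = R_f + β_L × MRP = 3.95% + 1.3726 × 3.37% = 8.58%

8.58%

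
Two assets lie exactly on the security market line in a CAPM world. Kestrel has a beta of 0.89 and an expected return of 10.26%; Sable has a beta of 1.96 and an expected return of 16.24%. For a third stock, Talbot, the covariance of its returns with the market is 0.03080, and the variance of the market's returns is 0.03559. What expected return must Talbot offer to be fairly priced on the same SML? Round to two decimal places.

MRP = (16.24% − 10.26%) / (1.96 − 0.89) = 5.5888%
R_f = 10.26% − 0.89 × 5.5888% = 5.2860%
β_Talbot = Cov / Var(R_m) = 0.03080 / 0.03559 = 0.8654
E(R_Talbot) = R_f + β × MRP = 5.2860% + 0.8654 × 5.5888% = 10.12%

10.12%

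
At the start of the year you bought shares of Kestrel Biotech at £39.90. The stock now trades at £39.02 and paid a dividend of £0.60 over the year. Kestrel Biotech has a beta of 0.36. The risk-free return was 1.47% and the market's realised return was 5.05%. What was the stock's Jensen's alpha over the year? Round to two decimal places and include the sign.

Realised HPR = (P1 + D1 − P0) / P0 = (39.02 + 0.60 − 39.90) / 39.90 = -0.28 / 39.90 = -0.7018%
MRP = 5.05% − 1.47% = 3.58%
CAPM required = R_f + β·MRP = 1.47% + 0.36 × 3.58% = 2.7588%
α = realised − required = -0.7018% − 2.7588% = -3.46%

-3.46%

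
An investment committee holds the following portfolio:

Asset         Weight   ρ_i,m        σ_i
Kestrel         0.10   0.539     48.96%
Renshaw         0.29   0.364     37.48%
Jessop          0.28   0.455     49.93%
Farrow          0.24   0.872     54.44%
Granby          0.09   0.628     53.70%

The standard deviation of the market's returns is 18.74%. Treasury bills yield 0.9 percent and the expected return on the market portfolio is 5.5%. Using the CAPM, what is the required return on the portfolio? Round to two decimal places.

β_Kestrel = 0.539 × 48.96% / 18.74% = 1.4082
β_Renshaw = 0.364 × 37.48% / 18.74% = 0.7280
β_Jessop = 0.455 × 49.93% / 18.74% = 1.2123
β_Farrow = 0.872 × 54.44% / 18.74% = 2.5332
β_Granby = 0.628 × 53.70% / 18.74% = 1.7996
β_P = Σ w_i β_i = 0.10×1.4082 + 0.29×0.7280 + 0.28×1.2123 + 0.24×2.5332 + 0.09×1.7996 = 1.4613
MRP = 5.5% − 0.9% = 4.60%
E(R_P) = R_f + β_P × MRP = 0.9% + 1.4613 × 4.6% = 7.62%

7.62%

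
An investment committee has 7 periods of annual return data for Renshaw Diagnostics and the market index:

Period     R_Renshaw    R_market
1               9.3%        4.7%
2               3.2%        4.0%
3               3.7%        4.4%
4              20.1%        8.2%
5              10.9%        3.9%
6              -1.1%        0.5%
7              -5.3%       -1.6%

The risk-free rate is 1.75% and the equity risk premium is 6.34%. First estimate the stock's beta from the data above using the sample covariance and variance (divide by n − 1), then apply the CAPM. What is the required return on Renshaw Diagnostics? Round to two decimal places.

Mean R_i = (9.3 + 3.2 + 3.7 + 20.1 + 10.9 − 1.1 − 5.3) / 7 = 5.8286%
Mean R_m = (4.7 + 4.0 + 4.4 + 8.2 + 3.9 + 0.5 − 1.6) / 7 = 3.4429%
Σ(R_i − R̄_i)(R_m − R̄_m) = 147.5814  ⇒  Cov = 147.5814 / 6 = 24.5969
Σ(R_m − R̄_m)² = 59.7371  ⇒  Var(R_m) = 59.7371 / 6 = 9.9562
β = Cov / Var(R_m) = 24.5969 / 9.9562 = 2.4705
E(R) = R_f + β × MRP = 1.75% + 2.4705 × 6.34% = 17.41%

17.41%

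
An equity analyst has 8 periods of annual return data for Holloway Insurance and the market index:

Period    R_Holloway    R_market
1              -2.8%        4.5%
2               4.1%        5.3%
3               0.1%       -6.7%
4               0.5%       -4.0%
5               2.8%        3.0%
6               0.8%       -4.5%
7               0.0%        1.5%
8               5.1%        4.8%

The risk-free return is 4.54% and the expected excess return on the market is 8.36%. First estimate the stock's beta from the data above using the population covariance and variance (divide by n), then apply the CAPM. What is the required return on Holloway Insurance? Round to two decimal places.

6.12%

Mean R_i = (-2.8 + 4.1 + 0.1 + 0.5 + 2.8 + 0.8 + 0.0 + 5.1) / 8 = 1.3250%
Mean R_m = (4.5 + 5.3 − 6.7 − 4.0 + 3.0 − 4.5 + 1.5 + 4.8) / 8 = 0.4875%
Σ(R_i − R̄_i)(R_m − R̄_m) = 30.5725  ⇒  Cov = 30.5725 / 8 = 3.8216
Σ(R_m − R̄_m)² = 161.8688  ⇒  Var(R_m) = 161.8688 / 8 = 20.2336
β = Cov / Var(R_m) = 3.8216 / 20.2336 = 0.1889
E(R) = R_f + β × MRP = 4.54% + 0.1889 × 8.36% = 6.12%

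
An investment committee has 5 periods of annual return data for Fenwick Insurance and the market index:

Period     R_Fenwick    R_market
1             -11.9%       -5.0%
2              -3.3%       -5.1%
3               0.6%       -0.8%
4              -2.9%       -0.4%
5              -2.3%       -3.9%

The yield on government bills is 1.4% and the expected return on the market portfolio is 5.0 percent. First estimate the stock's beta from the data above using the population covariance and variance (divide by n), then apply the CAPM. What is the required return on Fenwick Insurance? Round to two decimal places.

5.86%

Mean R_i = (-11.9 − 3.3 + 0.6 − 2.9 − 2.3) / 5 = -3.9600%
Mean R_m = (-5.0 − 5.1 − 0.8 − 0.4 − 3.9) / 5 = -3.0400%
Σ(R_i − R̄_i)(R_m − R̄_m) = 25.7880  ⇒  Cov = 25.7880 / 5 = 5.1576
Σ(R_m − R̄_m)² = 20.8120  ⇒  Var(R_m) = 20.8120 / 5 = 4.1624
β = Cov / Var(R_m) = 5.1576 / 4.1624 = 1.2391
MRP = 5.0% − 1.4% = 3.60%
E(R) = R_f + β × MRP = 1.4% + 1.2391 × 3.6% = 5.86%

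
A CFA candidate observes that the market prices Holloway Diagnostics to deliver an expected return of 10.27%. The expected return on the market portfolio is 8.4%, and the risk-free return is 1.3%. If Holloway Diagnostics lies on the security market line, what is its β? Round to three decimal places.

1.263

MRP = 8.4% − 1.3% = 7.10%
β = (E(R) − R_f) / MRP = (10.27% − 1.3%) / 7.1% = 8.97% / 7.1% = 1.263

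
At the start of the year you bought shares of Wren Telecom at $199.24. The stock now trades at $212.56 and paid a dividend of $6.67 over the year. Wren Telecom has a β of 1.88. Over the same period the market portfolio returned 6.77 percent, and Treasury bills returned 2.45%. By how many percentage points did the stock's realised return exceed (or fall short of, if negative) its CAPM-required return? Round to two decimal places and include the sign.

-0.54%

Realised HPR = (P1 + D1 − P0) / P0 = (212.56 + 6.67 − 199.24) / 199.24 = 19.99 / 199.24 = 10.0331%
MRP = 6.77% − 2.45% = 4.32%
CAPM required = R_f + β·MRP = 2.45% + 1.88 × 4.32% = 10.5716%
α = realised − required = 10.0331% − 10.5716% = -0.54%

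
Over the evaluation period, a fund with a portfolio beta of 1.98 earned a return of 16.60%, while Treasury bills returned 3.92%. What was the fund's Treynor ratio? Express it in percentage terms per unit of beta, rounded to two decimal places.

6.40%

Treynor = (R_P − R_f) / β_P = (16.60% − 3.92%) / 1.9800 = 12.68% / 1.9800 = 6.40%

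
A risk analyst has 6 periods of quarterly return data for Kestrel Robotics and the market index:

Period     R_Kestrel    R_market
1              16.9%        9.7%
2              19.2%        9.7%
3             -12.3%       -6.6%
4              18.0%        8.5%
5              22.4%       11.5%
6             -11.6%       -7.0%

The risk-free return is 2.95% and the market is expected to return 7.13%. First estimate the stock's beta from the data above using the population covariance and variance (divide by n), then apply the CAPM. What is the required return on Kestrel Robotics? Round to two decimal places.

Mean R_i = (16.9 + 19.2 − 12.3 + 18.0 + 22.4 − 11.6) / 6 = 8.7667%
Mean R_m = (9.7 + 9.7 − 6.6 + 8.5 + 11.5 − 7.0) / 6 = 4.3000%
Σ(R_i − R̄_i)(R_m − R̄_m) = 696.9700  ⇒  Cov = 696.9700 / 6 = 116.1617
Σ(R_m − R̄_m)² = 374.3000  ⇒  Var(R_m) = 374.3000 / 6 = 62.3833
β = Cov / Var(R_m) = 116.1617 / 62.3833 = 1.8621
MRP = 7.13% − 2.95% = 4.18%
E(R) = R_f + β × MRP = 2.95% + 1.8621 × 4.18% = 10.73%

10.73%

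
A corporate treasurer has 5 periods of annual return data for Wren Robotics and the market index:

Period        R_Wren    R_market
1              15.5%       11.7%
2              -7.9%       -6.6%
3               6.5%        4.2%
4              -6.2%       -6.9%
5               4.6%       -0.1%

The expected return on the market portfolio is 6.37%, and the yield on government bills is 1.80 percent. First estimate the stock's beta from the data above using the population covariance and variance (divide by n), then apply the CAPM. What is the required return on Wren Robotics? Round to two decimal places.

Mean R_i = (15.5 − 7.9 + 6.5 − 6.2 + 4.6) / 5 = 2.5000%
Mean R_m = (11.7 − 6.6 + 4.2 − 6.9 − 0.1) / 5 = 0.4600%
Σ(R_i − R̄_i)(R_m − R̄_m) = 297.3600  ⇒  Cov = 297.3600 / 5 = 59.4720
Σ(R_m − R̄_m)² = 244.6520  ⇒  Var(R_m) = 244.6520 / 5 = 48.9304
β = Cov / Var(R_m) = 59.4720 / 48.9304 = 1.2154
MRP = 6.37% − 1.80% = 4.57%
E(R) = R_f + β × MRP = 1.80% + 1.2154 × 4.57% = 7.35%

7.35%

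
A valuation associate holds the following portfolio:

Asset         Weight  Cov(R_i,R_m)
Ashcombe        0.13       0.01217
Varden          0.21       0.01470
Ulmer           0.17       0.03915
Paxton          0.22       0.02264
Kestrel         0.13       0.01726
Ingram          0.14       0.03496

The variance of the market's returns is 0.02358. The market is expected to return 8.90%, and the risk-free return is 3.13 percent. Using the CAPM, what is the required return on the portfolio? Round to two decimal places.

8.87%

β_Ashcombe = 0.01217 / 0.02358 = 0.5161
β_Varden = 0.01470 / 0.02358 = 0.6234
β_Ulmer = 0.03915 / 0.02358 = 1.6603
β_Paxton = 0.02264 / 0.02358 = 0.9601
β_Kestrel = 0.01726 / 0.02358 = 0.7320
β_Ingram = 0.03496 / 0.02358 = 1.4826
β_P = Σ w_i β_i = 0.13×0.5161 + 0.21×0.6234 + 0.17×1.6603 + 0.22×0.9601 + 0.13×0.7320 + 0.14×1.4826 = 0.9942
MRP = 8.90% − 3.13% = 5.77%
E(R_P) = R_f + β_P × MRP = 3.13% + 0.9942 × 5.77% = 8.87%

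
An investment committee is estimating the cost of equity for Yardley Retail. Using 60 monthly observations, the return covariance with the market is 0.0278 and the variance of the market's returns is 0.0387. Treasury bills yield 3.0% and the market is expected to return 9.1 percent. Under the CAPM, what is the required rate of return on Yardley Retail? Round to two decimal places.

7.38%

β = Cov(R_i, R_m) / Var(R_m) = 0.0278 / 0.0387 = 0.7183
MRP = 9.1% − 3.0% = 6.10%
E(R) = R_f + β × MRP = 3.0% + 0.7183 × 6.1% = 7.38%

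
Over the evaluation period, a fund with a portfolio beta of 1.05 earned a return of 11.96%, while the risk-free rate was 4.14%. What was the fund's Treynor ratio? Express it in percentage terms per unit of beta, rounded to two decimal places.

Treynor = (R_P − R_f) / β_P = (11.96% − 4.14%) / 1.0500 = 7.82% / 1.0500 = 7.45%

7.45%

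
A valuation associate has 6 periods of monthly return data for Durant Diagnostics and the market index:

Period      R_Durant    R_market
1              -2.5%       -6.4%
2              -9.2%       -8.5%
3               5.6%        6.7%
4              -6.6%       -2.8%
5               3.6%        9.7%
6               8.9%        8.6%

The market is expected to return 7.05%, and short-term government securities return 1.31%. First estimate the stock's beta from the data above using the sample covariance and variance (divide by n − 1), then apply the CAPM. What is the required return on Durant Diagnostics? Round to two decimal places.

5.93%

Mean R_i = (-2.5 − 9.2 + 5.6 − 6.6 + 3.6 + 8.9) / 6 = -0.0333%
Mean R_m = (-6.4 − 8.5 + 6.7 − 2.8 + 9.7 + 8.6) / 6 = 1.2167%
Σ(R_i − R̄_i)(R_m − R̄_m) = 261.9033  ⇒  Cov = 261.9033 / 5 = 52.3807
Σ(R_m − R̄_m)² = 325.1083  ⇒  Var(R_m) = 325.1083 / 5 = 65.0217
β = Cov / Var(R_m) = 52.3807 / 65.0217 = 0.8056
MRP = 7.05% − 1.31% = 5.74%
E(R) = R_f + β × MRP = 1.31% + 0.8056 × 5.74% = 5.93%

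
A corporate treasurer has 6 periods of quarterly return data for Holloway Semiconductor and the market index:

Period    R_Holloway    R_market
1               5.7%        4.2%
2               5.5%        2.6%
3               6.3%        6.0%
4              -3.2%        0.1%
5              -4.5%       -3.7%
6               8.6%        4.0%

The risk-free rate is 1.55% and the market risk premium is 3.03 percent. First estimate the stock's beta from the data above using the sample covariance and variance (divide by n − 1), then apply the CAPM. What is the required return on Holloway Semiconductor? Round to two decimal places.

Mean R_i = (5.7 + 5.5 + 6.3 − 3.2 − 4.5 + 8.6) / 6 = 3.0667%
Mean R_m = (4.2 + 2.6 + 6.0 + 0.1 − 3.7 + 4.0) / 6 = 2.2000%
Σ(R_i − R̄_i)(R_m − R̄_m) = 86.2900  ⇒  Cov = 86.2900 / 5 = 17.2580
Σ(R_m − R̄_m)² = 61.0600  ⇒  Var(R_m) = 61.0600 / 5 = 12.2120
β = Cov / Var(R_m) = 17.2580 / 12.2120 = 1.4132
E(R) = R_f + β × MRP = 1.55% + 1.4132 × 3.03% = 5.83%

5.83%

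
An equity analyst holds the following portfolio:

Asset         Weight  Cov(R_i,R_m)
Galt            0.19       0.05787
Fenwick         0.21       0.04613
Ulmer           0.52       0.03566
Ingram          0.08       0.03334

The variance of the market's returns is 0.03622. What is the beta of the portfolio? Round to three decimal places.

1.157

β_Galt = 0.05787 / 0.03622 = 1.5977
β_Fenwick = 0.04613 / 0.03622 = 1.2736
β_Ulmer = 0.03566 / 0.03622 = 0.9845
β_Ingram = 0.03334 / 0.03622 = 0.9205
β_P = Σ w_i β_i = 0.19×1.5977 + 0.21×1.2736 + 0.52×0.9845 + 0.08×0.9205 = 1.1566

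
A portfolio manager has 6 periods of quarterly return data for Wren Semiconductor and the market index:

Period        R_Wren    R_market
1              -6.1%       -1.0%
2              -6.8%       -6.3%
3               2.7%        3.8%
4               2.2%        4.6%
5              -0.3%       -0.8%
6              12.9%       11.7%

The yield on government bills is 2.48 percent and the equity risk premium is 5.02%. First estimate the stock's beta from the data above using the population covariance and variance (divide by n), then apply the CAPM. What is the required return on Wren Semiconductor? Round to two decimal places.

Mean R_i = (-6.1 − 6.8 + 2.7 + 2.2 − 0.3 + 12.9) / 6 = 0.7667%
Mean R_m = (-1.0 − 6.3 + 3.8 + 4.6 − 0.8 + 11.7) / 6 = 2.0000%
Σ(R_i − R̄_i)(R_m − R̄_m) = 211.2900  ⇒  Cov = 211.2900 / 6 = 35.2150
Σ(R_m − R̄_m)² = 189.8200  ⇒  Var(R_m) = 189.8200 / 6 = 31.6367
β = Cov / Var(R_m) = 35.2150 / 31.6367 = 1.1131
E(R) = R_f + β × MRP = 2.48% + 1.1131 × 5.02% = 8.07%

8.07%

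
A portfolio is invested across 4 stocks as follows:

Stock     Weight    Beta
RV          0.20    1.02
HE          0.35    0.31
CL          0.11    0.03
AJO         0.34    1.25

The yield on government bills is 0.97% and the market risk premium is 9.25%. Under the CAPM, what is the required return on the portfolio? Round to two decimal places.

β_P = Σ w_i β_i = 0.20×1.02 + 0.35×0.31 + 0.11×0.03 + 0.34×1.25 = 0.7408
E(R_P) = R_f + β_P × MRP = 0.97% + 0.7408 × 9.25% = 7.82%

7.82%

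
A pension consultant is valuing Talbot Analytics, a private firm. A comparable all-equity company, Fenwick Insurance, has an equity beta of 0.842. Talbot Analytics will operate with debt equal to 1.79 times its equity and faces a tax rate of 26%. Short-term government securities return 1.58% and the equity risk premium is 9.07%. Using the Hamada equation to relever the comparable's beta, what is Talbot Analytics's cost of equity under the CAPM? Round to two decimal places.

19.33%

β_L = β_U × [1 + (1 − t)(D/E)] = 0.842 × [1 + (1 − 0.26) × 1.79]
    = 0.842 × [1 + 0.74 × 1.79] = 0.842 × 2.3246 = 1.9573
E(R) = R_f + β_L × MRP = 1.58% + 1.9573 × 9.07% = 19.33%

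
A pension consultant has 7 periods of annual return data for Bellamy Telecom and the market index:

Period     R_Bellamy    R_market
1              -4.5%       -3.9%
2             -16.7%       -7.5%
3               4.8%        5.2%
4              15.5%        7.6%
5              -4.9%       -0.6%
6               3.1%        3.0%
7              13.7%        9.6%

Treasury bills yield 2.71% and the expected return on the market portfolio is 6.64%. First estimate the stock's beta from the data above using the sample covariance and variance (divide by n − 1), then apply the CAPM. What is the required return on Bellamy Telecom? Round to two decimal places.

9.62%

Mean R_i = (-4.5 − 16.7 + 4.8 + 15.5 − 4.9 + 3.1 + 13.7) / 7 = 1.5714%
Mean R_m = (-3.9 − 7.5 + 5.2 + 7.6 − 0.6 + 3.0 + 9.6) / 7 = 1.9143%
Σ(R_i − R̄_i)(R_m − R̄_m) = 408.2629  ⇒  Cov = 408.2629 / 6 = 68.0438
Σ(R_m − R̄_m)² = 232.1286  ⇒  Var(R_m) = 232.1286 / 6 = 38.6881
β = Cov / Var(R_m) = 68.0438 / 38.6881 = 1.7588
MRP = 6.64% − 2.71% = 3.93%
E(R) = R_f + β × MRP = 2.71% + 1.7588 × 3.93% = 9.62%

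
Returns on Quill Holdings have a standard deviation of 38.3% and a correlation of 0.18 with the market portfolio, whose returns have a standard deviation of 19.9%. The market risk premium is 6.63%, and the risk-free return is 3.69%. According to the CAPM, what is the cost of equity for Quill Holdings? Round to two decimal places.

β = ρ × σ_i / σ_m = 0.18 × 38.3% / 19.9% = 0.3464
E(R) = 3.69% + 0.3464 × 6.63% = 5.99%

5.99%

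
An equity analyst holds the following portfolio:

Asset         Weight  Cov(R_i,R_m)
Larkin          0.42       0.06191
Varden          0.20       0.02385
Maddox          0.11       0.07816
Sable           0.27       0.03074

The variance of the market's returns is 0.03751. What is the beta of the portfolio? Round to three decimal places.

1.271

β_Larkin = 0.06191 / 0.03751 = 1.6505
β_Varden = 0.02385 / 0.03751 = 0.6358
β_Maddox = 0.07816 / 0.03751 = 2.0837
β_Sable = 0.03074 / 0.03751 = 0.8195
β_P = Σ w_i β_i = 0.42×1.6505 + 0.20×0.6358 + 0.11×2.0837 + 0.27×0.8195 = 1.2708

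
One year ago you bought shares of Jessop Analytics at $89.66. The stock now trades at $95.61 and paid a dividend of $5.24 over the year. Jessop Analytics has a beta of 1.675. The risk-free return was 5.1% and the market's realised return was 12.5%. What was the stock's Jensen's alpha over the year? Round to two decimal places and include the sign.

Realised HPR = (P1 + D1 − P0) / P0 = (95.61 + 5.24 − 89.66) / 89.66 = 11.19 / 89.66 = 12.4805%
MRP = 12.5% − 5.1% = 7.40%
CAPM required = R_f + β·MRP = 5.1% + 1.675 × 7.4% = 17.4950%
α = realised − required = 12.4805% − 17.4950% = -5.01%

-5.01%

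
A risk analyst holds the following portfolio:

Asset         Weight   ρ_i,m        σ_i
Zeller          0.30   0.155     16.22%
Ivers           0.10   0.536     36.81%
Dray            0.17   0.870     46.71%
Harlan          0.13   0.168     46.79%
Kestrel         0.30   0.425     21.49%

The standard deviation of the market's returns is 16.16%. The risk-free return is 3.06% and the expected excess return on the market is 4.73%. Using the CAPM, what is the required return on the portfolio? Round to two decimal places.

β_Zeller = 0.155 × 16.22% / 16.16% = 0.1556
β_Ivers = 0.536 × 36.81% / 16.16% = 1.2209
β_Dray = 0.870 × 46.71% / 16.16% = 2.5147
β_Harlan = 0.168 × 46.79% / 16.16% = 0.4864
β_Kestrel = 0.425 × 21.49% / 16.16% = 0.5652
β_P = Σ w_i β_i = 0.30×0.1556 + 0.10×1.2209 + 0.17×2.5147 + 0.13×0.4864 + 0.30×0.5652 = 0.8291
E(R_P) = R_f + β_P × MRP = 3.06% + 0.8291 × 4.73% = 6.98%

6.98%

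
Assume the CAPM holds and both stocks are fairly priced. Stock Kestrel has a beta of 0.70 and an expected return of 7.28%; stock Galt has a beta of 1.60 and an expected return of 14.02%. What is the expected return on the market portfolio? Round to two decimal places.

9.53%

Both satisfy E(R) = R_f + β·MRP, so the slope of the SML is
MRP = (14.02% − 7.28%) / (1.60 − 0.70) = 6.74% / 0.90 = 7.4889%
R_f = E(R_Kestrel) − β_Kestrel·MRP = 7.28% − 0.70 × 7.4889% = 2.0378%
E(R_m) = R_f + MRP = 2.0378% + 7.4889% = 9.53%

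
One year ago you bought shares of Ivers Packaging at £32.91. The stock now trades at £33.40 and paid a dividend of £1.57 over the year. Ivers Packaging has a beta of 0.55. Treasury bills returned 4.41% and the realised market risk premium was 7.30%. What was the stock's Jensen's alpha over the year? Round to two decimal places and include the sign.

-2.17%

Realised HPR = (P1 + D1 − P0) / P0 = (33.40 + 1.57 − 32.91) / 32.91 = 2.06 / 32.91 = 6.2595%
CAPM required = R_f + β·MRP = 4.41% + 0.55 × 7.30% = 8.4250%
α = realised − required = 6.2595% − 8.4250% = -2.17%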